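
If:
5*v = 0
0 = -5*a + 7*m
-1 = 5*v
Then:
No Solution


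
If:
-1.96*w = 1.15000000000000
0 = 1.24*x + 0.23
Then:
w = -0.59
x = -0.19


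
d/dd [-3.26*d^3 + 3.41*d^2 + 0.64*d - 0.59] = -9.78*d^2 + 6.82*d + 0.64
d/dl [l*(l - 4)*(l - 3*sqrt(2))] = 3*l^2 - 6*sqrt(2)*l - 8*l + 12*sqrt(2)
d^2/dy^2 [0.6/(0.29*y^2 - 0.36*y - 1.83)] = (0.10092*y^2 - 0.12528*y - 0.6*(0.58*y - 0.36)*(1.16*y - 0.72) - 0.63684)/(-0.29*y^2 + 0.36*y + 1.83)^3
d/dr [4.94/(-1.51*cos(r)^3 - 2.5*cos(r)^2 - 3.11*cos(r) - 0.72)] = (22.3782*sin(r)^2 - 24.7*cos(r) - 37.7416)*sin(r)/(1.51*cos(r)^3 + 2.5*cos(r)^2 + 3.11*cos(r) + 0.72)^2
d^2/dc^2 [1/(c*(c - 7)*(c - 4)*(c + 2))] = 2*(10*c^6 - 135*c^5 + 540*c^4 - 320*c^3 - 1404*c^2 + 1008*c + 3136)/(c^3*(c^9 - 27*c^8 + 261*c^7 - 885*c^6 - 1458*c^5 + 14652*c^4 - 8520*c^3 - 78624*c^2 + 56448*c + 175616))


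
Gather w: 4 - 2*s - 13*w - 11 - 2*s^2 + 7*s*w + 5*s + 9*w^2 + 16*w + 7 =-2*s^2 + 3*s + 9*w^2 + w*(7*s + 3)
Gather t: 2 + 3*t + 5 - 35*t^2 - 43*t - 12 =-35*t^2 - 40*t - 5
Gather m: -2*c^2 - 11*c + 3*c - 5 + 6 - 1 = -2*c^2 - 8*c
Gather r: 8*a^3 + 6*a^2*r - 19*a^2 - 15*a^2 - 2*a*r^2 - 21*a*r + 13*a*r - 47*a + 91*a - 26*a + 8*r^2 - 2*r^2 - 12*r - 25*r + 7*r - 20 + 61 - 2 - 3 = 8*a^3 - 34*a^2 + 18*a + r^2*(6 - 2*a) + r*(6*a^2 - 8*a - 30) + 36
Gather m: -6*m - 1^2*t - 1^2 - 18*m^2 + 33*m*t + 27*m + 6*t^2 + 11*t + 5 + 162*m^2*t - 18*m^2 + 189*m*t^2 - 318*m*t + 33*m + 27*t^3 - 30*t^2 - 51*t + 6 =m^2*(162*t - 36) + m*(189*t^2 - 285*t + 54) + 27*t^3 - 24*t^2 - 41*t + 10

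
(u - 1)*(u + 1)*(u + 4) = u^3 + 4*u^2 - u - 4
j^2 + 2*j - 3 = (j - 1)*(j + 3)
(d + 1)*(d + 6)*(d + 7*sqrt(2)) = d^3 + 7*d^2 + 7*sqrt(2)*d^2 + 6*d + 49*sqrt(2)*d + 42*sqrt(2)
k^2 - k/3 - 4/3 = (k - 4/3)*(k + 1)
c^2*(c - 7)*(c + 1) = c^4 - 6*c^3 - 7*c^2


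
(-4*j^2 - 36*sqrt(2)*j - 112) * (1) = -4*j^2 - 36*sqrt(2)*j - 112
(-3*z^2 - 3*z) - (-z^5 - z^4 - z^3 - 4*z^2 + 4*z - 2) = z^5 + z^4 + z^3 + z^2 - 7*z + 2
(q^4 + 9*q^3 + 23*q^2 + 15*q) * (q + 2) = q^5 + 11*q^4 + 41*q^3 + 61*q^2 + 30*q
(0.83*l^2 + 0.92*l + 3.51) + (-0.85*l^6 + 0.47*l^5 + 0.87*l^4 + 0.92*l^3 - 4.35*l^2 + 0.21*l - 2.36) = -0.85*l^6 + 0.47*l^5 + 0.87*l^4 + 0.92*l^3 - 3.52*l^2 + 1.13*l + 1.15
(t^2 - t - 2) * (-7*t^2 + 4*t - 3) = -7*t^4 + 11*t^3 + 7*t^2 - 5*t + 6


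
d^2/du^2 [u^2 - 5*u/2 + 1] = 2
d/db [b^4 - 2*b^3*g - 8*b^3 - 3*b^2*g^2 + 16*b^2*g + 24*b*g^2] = 4*b^3 - 6*b^2*g - 24*b^2 - 6*b*g^2 + 32*b*g + 24*g^2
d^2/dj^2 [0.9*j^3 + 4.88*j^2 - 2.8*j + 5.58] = 5.4*j + 9.76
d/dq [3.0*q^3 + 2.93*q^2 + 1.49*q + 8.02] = 9.0*q^2 + 5.86*q + 1.49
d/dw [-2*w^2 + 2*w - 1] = 2 - 4*w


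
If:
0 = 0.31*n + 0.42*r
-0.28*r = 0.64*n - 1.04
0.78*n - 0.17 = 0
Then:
No Solution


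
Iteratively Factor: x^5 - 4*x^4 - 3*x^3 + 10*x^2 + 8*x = (x + 1)*(x^4 - 5*x^3 + 2*x^2 + 8*x) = (x - 2)*(x + 1)*(x^3 - 3*x^2 - 4*x) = (x - 4)*(x - 2)*(x + 1)*(x^2 + x) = x*(x - 4)*(x - 2)*(x + 1)*(x + 1)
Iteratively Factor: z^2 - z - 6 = (z + 2)*(z - 3)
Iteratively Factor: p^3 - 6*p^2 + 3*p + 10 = (p - 5)*(p^2 - p - 2) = (p - 5)*(p + 1)*(p - 2)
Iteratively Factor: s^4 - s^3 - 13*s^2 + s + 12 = (s + 1)*(s^3 - 2*s^2 - 11*s + 12) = (s - 4)*(s + 1)*(s^2 + 2*s - 3) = (s - 4)*(s - 1)*(s + 1)*(s + 3)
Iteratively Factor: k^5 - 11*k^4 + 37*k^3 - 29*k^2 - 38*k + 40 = (k - 1)*(k^4 - 10*k^3 + 27*k^2 - 2*k - 40) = (k - 1)*(k + 1)*(k^3 - 11*k^2 + 38*k - 40) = (k - 4)*(k - 1)*(k + 1)*(k^2 - 7*k + 10) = (k - 4)*(k - 2)*(k - 1)*(k + 1)*(k - 5)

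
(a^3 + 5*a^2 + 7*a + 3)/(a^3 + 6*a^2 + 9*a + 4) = (a + 3)/(a + 4)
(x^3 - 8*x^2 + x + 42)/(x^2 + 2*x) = x - 10 + 21/x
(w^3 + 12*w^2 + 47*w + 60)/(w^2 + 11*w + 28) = (w^2 + 8*w + 15)/(w + 7)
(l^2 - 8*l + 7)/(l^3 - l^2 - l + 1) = (l - 7)/(l^2 - 1)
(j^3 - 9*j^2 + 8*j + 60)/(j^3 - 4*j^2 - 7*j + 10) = (j - 6)/(j - 1)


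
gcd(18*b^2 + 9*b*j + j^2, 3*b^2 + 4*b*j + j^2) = 3*b + j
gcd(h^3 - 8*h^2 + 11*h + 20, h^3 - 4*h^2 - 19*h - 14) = h + 1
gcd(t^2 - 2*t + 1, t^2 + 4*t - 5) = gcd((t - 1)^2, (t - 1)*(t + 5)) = t - 1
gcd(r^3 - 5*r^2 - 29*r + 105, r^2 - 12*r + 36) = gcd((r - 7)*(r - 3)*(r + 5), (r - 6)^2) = 1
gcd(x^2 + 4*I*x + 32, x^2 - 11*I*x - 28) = x - 4*I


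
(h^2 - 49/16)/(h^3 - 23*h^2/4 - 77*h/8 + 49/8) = (4*h - 7)/(2*(2*h^2 - 15*h + 7))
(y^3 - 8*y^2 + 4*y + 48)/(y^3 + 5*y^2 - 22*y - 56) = (y - 6)/(y + 7)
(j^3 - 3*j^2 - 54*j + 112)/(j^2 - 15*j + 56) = (j^2 + 5*j - 14)/(j - 7)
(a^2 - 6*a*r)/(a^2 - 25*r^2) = a*(a - 6*r)/(a^2 - 25*r^2)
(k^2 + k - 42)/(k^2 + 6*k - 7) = (k - 6)/(k - 1)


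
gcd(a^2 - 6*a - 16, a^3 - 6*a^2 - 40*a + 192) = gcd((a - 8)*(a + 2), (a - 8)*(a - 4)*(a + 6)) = a - 8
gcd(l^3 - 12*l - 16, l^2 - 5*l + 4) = l - 4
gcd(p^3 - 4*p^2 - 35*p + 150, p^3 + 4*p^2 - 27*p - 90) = p^2 + p - 30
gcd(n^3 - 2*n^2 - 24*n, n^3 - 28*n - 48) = n^2 - 2*n - 24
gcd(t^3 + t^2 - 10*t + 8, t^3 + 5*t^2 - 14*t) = t - 2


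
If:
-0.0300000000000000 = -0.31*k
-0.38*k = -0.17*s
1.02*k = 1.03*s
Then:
No Solution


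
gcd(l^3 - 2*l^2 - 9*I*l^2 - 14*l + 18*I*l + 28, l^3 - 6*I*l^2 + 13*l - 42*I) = l^2 - 9*I*l - 14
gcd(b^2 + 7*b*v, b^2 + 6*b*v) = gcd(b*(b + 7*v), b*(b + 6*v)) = b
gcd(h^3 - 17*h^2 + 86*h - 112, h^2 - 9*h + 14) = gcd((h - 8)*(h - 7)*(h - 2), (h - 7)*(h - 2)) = h^2 - 9*h + 14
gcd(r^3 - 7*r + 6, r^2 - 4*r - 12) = 1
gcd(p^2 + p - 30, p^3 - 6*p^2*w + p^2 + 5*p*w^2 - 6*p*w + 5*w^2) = 1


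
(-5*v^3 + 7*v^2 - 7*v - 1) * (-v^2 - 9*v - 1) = 5*v^5 + 38*v^4 - 51*v^3 + 57*v^2 + 16*v + 1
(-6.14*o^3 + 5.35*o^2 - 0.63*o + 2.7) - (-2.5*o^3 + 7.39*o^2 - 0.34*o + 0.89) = -3.64*o^3 - 2.04*o^2 - 0.29*o + 1.81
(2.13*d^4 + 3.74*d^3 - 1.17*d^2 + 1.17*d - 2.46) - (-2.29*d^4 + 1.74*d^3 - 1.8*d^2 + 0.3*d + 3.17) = 4.42*d^4 + 2.0*d^3 + 0.63*d^2 + 0.87*d - 5.63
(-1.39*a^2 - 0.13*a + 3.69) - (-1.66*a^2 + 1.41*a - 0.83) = 0.27*a^2 - 1.54*a + 4.52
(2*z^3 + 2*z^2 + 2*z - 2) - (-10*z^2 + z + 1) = 2*z^3 + 12*z^2 + z - 3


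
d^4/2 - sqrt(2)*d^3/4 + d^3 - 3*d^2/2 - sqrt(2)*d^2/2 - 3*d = d*(d/2 + 1)*(d - 3*sqrt(2)/2)*(d + sqrt(2))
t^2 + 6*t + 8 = (t + 2)*(t + 4)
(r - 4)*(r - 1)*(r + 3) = r^3 - 2*r^2 - 11*r + 12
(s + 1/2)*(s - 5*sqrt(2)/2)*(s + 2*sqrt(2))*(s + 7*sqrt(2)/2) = s^4 + s^3/2 + 3*sqrt(2)*s^3 - 27*s^2/2 + 3*sqrt(2)*s^2/2 - 35*sqrt(2)*s - 27*s/4 - 35*sqrt(2)/2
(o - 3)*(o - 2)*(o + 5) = o^3 - 19*o + 30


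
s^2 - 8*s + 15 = (s - 5)*(s - 3)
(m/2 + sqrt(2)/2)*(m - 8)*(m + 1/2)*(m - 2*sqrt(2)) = m^4/2 - 15*m^3/4 - sqrt(2)*m^3/2 - 4*m^2 + 15*sqrt(2)*m^2/4 + 2*sqrt(2)*m + 15*m + 8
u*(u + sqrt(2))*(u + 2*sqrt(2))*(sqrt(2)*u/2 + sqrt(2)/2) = sqrt(2)*u^4/2 + sqrt(2)*u^3/2 + 3*u^3 + 2*sqrt(2)*u^2 + 3*u^2 + 2*sqrt(2)*u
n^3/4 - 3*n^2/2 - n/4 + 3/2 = (n/4 + 1/4)*(n - 6)*(n - 1)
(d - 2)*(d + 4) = d^2 + 2*d - 8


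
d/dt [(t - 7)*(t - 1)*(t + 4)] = 3*t^2 - 8*t - 25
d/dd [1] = 0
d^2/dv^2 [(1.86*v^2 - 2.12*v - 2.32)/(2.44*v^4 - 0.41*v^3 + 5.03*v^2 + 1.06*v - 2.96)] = (66.442176*v^8 - 162.624048*v^7 - 287.344444*v^6 - 146.353944*v^5 - 130.8192*v^4 - 414.233936*v^3 - 350.17752*v^2 - 246.71088*v - 55.007808)/(14.526784*v^12 - 7.322928*v^11 + 91.070316*v^10 - 11.328545*v^9 + 128.508705*v^8 + 65.239107*v^7 - 97.092709*v^6 + 69.766818*v^5 - 135.86346*v^4 - 104.27852*v^3 + 122.234976*v^2 + 27.861888*v - 25.934336)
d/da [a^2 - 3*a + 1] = 2*a - 3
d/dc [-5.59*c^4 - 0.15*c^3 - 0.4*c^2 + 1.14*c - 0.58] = -22.36*c^3 - 0.45*c^2 - 0.8*c + 1.14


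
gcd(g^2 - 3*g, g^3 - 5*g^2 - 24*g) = g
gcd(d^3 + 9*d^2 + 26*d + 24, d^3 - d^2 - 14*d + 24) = d + 4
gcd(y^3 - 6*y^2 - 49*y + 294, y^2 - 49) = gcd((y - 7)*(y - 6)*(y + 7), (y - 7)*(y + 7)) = y^2 - 49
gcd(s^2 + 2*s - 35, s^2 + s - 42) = s + 7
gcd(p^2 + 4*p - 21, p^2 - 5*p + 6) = p - 3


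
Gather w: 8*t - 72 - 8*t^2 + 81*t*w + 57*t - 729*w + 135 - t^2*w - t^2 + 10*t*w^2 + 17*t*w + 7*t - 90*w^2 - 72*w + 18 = -9*t^2 + 72*t + w^2*(10*t - 90) + w*(-t^2 + 98*t - 801) + 81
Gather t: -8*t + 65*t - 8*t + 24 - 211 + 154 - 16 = 49*t - 49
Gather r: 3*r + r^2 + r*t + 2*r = r^2 + r*(t + 5)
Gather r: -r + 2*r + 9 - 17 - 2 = r - 10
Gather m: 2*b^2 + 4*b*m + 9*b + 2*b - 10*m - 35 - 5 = 2*b^2 + 11*b + m*(4*b - 10) - 40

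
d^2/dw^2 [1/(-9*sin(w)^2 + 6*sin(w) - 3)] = 2*(18*sin(w)^4 - 9*sin(w)^3 - 31*sin(w)^2 + 19*sin(w) - 1)/(3*(3*sin(w)^2 - 2*sin(w) + 1)^3)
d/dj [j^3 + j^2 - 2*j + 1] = 3*j^2 + 2*j - 2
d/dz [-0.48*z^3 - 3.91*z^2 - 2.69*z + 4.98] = -1.44*z^2 - 7.82*z - 2.69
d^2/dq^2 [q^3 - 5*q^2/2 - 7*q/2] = 6*q - 5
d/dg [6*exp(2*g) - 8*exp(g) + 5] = (12*exp(g) - 8)*exp(g)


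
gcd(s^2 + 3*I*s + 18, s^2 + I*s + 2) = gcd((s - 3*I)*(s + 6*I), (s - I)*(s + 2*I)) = 1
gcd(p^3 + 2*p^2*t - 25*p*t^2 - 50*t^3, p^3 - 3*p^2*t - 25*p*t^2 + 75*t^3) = p^2 - 25*t^2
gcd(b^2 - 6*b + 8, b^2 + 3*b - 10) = b - 2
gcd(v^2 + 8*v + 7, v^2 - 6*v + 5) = 1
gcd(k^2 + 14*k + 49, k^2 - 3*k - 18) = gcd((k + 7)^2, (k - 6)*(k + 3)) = 1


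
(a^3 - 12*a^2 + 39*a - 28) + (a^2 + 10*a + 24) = a^3 - 11*a^2 + 49*a - 4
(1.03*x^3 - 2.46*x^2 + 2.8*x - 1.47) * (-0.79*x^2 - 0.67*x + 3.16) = -0.8137*x^5 + 1.2533*x^4 + 2.691*x^3 - 8.4883*x^2 + 9.8329*x - 4.6452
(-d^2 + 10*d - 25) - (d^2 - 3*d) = -2*d^2 + 13*d - 25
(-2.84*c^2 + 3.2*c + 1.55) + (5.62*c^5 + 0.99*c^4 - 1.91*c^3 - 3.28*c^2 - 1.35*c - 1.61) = 5.62*c^5 + 0.99*c^4 - 1.91*c^3 - 6.12*c^2 + 1.85*c - 0.0600000000000001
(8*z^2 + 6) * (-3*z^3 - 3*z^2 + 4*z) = -24*z^5 - 24*z^4 + 14*z^3 - 18*z^2 + 24*z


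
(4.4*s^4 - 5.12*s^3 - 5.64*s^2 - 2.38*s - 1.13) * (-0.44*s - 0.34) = -1.936*s^5 + 0.7568*s^4 + 4.2224*s^3 + 2.9648*s^2 + 1.3064*s + 0.3842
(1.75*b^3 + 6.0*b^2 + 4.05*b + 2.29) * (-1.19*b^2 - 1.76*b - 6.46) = -2.0825*b^5 - 10.22*b^4 - 26.6845*b^3 - 48.6131*b^2 - 30.1934*b - 14.7934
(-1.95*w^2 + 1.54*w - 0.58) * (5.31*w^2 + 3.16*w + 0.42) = -10.3545*w^4 + 2.0154*w^3 + 0.967600000000001*w^2 - 1.186*w - 0.2436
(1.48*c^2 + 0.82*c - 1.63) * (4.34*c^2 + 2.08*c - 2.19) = 6.4232*c^4 + 6.6372*c^3 - 8.6098*c^2 - 5.1862*c + 3.5697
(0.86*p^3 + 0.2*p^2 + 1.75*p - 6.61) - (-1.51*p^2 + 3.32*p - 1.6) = 0.86*p^3 + 1.71*p^2 - 1.57*p - 5.01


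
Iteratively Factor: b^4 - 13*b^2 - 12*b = (b + 3)*(b^3 - 3*b^2 - 4*b) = b*(b + 3)*(b^2 - 3*b - 4) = b*(b + 1)*(b + 3)*(b - 4)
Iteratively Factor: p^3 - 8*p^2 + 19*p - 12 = (p - 3)*(p^2 - 5*p + 4) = (p - 3)*(p - 1)*(p - 4)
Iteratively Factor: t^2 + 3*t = (t)*(t + 3)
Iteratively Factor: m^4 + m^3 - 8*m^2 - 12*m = (m - 3)*(m^3 + 4*m^2 + 4*m) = m*(m - 3)*(m^2 + 4*m + 4) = m*(m - 3)*(m + 2)*(m + 2)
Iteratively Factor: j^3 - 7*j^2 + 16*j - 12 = (j - 2)*(j^2 - 5*j + 6) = (j - 3)*(j - 2)*(j - 2)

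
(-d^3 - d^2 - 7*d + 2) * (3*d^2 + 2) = -3*d^5 - 3*d^4 - 23*d^3 + 4*d^2 - 14*d + 4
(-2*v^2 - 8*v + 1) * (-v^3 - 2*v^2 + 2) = 2*v^5 + 12*v^4 + 15*v^3 - 6*v^2 - 16*v + 2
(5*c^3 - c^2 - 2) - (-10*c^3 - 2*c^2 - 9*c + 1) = 15*c^3 + c^2 + 9*c - 3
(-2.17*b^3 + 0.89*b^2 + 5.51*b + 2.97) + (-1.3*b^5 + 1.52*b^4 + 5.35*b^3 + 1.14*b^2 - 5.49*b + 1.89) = -1.3*b^5 + 1.52*b^4 + 3.18*b^3 + 2.03*b^2 + 0.0199999999999996*b + 4.86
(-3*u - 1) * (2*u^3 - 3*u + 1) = -6*u^4 - 2*u^3 + 9*u^2 - 1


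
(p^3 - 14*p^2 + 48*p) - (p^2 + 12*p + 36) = p^3 - 15*p^2 + 36*p - 36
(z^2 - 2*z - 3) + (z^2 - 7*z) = 2*z^2 - 9*z - 3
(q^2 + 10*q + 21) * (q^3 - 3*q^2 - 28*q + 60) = q^5 + 7*q^4 - 37*q^3 - 283*q^2 + 12*q + 1260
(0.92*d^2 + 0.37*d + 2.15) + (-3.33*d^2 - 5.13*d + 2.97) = -2.41*d^2 - 4.76*d + 5.12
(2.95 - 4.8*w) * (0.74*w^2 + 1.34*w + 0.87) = -3.552*w^3 - 4.249*w^2 - 0.223*w + 2.5665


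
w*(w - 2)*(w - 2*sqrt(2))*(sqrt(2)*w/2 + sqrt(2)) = sqrt(2)*w^4/2 - 2*w^3 - 2*sqrt(2)*w^2 + 8*w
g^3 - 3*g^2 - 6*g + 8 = (g - 4)*(g - 1)*(g + 2)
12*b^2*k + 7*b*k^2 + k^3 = k*(3*b + k)*(4*b + k)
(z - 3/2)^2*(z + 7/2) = z^3 + z^2/2 - 33*z/4 + 63/8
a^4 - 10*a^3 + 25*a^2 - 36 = (a - 6)*(a - 3)*(a - 2)*(a + 1)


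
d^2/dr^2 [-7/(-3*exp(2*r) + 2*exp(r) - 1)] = 14*((1 - 6*exp(r))*(3*exp(2*r) - 2*exp(r) + 1) + 4*(3*exp(r) - 1)^2*exp(r))*exp(r)/(3*exp(2*r) - 2*exp(r) + 1)^3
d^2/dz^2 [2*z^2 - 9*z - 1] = 4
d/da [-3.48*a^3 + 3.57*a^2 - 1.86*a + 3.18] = -10.44*a^2 + 7.14*a - 1.86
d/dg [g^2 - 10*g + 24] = 2*g - 10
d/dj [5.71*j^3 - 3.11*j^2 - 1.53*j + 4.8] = 17.13*j^2 - 6.22*j - 1.53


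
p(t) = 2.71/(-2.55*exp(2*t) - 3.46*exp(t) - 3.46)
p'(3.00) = 0.00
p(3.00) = 0.00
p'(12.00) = 0.00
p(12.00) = 0.00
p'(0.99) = 0.13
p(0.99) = -0.09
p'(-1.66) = 0.13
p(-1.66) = -0.64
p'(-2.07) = 0.09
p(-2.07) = -0.69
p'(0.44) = 0.21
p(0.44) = -0.18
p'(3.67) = 0.00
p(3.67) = -0.00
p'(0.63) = 0.18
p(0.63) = -0.14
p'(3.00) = 0.00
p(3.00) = -0.00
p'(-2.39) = 0.07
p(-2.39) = -0.71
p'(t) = 2.71*(5.1*exp(2*t) + 3.46*exp(t))/(-2.55*exp(2*t) - 3.46*exp(t) - 3.46)^2 = (13.821*exp(t) + 9.3766)*exp(t)/(2.55*exp(2*t) + 3.46*exp(t) + 3.46)^2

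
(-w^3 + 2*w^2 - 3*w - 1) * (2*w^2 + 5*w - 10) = -2*w^5 - w^4 + 14*w^3 - 37*w^2 + 25*w + 10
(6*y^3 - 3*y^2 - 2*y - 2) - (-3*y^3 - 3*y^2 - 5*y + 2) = 9*y^3 + 3*y - 4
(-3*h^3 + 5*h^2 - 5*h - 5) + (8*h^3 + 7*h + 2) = 5*h^3 + 5*h^2 + 2*h - 3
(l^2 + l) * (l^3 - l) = l^5 + l^4 - l^3 - l^2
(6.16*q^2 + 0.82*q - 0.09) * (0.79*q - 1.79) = 4.8664*q^3 - 10.3786*q^2 - 1.5389*q + 0.1611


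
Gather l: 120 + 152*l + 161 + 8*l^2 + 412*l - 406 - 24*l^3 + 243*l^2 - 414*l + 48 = -24*l^3 + 251*l^2 + 150*l - 77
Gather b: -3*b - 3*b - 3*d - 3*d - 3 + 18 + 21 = -6*b - 6*d + 36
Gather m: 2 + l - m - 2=l - m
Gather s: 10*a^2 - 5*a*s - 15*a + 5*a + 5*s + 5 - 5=10*a^2 - 10*a + s*(5 - 5*a)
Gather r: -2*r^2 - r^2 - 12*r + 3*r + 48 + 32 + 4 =-3*r^2 - 9*r + 84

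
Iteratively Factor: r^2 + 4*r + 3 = (r + 1)*(r + 3)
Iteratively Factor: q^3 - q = (q - 1)*(q^2 + q) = (q - 1)*(q + 1)*(q)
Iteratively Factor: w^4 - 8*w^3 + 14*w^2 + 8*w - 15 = (w - 3)*(w^3 - 5*w^2 - w + 5) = (w - 5)*(w - 3)*(w^2 - 1) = (w - 5)*(w - 3)*(w - 1)*(w + 1)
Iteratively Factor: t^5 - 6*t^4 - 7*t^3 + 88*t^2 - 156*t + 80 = (t - 2)*(t^4 - 4*t^3 - 15*t^2 + 58*t - 40) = (t - 2)*(t + 4)*(t^3 - 8*t^2 + 17*t - 10) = (t - 5)*(t - 2)*(t + 4)*(t^2 - 3*t + 2) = (t - 5)*(t - 2)*(t - 1)*(t + 4)*(t - 2)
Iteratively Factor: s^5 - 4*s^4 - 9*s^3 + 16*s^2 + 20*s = (s + 1)*(s^4 - 5*s^3 - 4*s^2 + 20*s) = s*(s + 1)*(s^3 - 5*s^2 - 4*s + 20) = s*(s - 5)*(s + 1)*(s^2 - 4) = s*(s - 5)*(s - 2)*(s + 1)*(s + 2)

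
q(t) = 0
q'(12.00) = 0.00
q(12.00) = 0.00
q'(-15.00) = 0.00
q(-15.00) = 0.00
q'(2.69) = 0.00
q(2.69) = 0.00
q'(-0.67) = 0.00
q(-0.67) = 0.00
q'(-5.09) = 0.00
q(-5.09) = 0.00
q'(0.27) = 0.00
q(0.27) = 0.00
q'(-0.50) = 0.00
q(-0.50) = 0.00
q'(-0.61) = 0.00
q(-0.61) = 0.00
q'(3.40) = 0.00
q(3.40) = 0.00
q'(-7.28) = 0.00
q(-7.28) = 0.00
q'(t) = 0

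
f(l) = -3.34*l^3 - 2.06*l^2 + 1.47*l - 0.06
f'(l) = -10.02*l^2 - 4.12*l + 1.47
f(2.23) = -44.07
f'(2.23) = -57.55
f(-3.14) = 78.42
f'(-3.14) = -84.39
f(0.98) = -3.74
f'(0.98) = -12.19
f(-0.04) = -0.12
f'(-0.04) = 1.62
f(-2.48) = 34.57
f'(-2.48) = -49.94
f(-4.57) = 268.98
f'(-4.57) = -188.97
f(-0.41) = -0.78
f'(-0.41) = 1.47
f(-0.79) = -0.86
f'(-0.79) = -1.53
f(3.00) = -104.37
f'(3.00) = -101.07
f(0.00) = -0.06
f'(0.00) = 1.47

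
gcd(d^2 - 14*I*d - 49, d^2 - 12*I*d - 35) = d - 7*I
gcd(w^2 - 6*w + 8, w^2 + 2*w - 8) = w - 2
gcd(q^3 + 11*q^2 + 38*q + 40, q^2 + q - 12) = q + 4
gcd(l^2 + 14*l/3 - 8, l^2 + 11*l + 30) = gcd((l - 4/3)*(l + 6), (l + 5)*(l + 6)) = l + 6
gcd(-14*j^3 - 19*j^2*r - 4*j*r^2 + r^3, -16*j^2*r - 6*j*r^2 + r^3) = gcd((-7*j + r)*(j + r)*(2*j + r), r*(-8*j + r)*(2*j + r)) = 2*j + r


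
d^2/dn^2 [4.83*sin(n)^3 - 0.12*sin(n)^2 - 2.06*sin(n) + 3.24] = -1.5625*sin(n) + 10.8675*sin(3*n) - 0.24*cos(2*n)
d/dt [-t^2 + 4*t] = 4 - 2*t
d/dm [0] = 0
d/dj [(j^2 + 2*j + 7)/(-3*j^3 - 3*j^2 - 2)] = (3*j^4 + 12*j^3 + 69*j^2 + 38*j - 4)/(9*j^6 + 18*j^5 + 9*j^4 + 12*j^3 + 12*j^2 + 4)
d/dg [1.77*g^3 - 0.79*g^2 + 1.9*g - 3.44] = 5.31*g^2 - 1.58*g + 1.9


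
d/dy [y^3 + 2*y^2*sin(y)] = y*(2*y*cos(y) + 3*y + 4*sin(y))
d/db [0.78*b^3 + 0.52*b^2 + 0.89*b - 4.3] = 2.34*b^2 + 1.04*b + 0.89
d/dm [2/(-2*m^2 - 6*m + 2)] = (2*m + 3)/(m^2 + 3*m - 1)^2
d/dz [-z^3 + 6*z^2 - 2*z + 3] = -3*z^2 + 12*z - 2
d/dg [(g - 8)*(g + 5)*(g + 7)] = 3*g^2 + 8*g - 61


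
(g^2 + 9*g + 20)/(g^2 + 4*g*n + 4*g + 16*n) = (g + 5)/(g + 4*n)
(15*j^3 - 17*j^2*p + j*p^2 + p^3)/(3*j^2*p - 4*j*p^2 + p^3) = (5*j + p)/p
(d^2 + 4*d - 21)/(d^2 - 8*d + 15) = (d + 7)/(d - 5)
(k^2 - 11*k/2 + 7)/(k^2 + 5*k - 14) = (k - 7/2)/(k + 7)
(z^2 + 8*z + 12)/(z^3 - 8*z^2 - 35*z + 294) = (z + 2)/(z^2 - 14*z + 49)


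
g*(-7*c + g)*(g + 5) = -7*c*g^2 - 35*c*g + g^3 + 5*g^2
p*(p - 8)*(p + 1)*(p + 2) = p^4 - 5*p^3 - 22*p^2 - 16*p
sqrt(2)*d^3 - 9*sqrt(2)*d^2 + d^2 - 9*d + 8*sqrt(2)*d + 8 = (d - 8)*(d - 1)*(sqrt(2)*d + 1)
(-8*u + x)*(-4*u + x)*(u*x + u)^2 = 32*u^4*x^2 + 64*u^4*x + 32*u^4 - 12*u^3*x^3 - 24*u^3*x^2 - 12*u^3*x + u^2*x^4 + 2*u^2*x^3 + u^2*x^2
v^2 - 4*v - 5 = (v - 5)*(v + 1)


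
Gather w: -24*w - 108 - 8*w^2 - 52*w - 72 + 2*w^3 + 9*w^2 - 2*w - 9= 2*w^3 + w^2 - 78*w - 189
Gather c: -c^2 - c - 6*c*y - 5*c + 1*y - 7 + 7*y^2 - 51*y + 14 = -c^2 + c*(-6*y - 6) + 7*y^2 - 50*y + 7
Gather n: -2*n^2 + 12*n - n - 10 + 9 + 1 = -2*n^2 + 11*n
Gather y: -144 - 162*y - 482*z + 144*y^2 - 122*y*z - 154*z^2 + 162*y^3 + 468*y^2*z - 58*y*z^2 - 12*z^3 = 162*y^3 + y^2*(468*z + 144) + y*(-58*z^2 - 122*z - 162) - 12*z^3 - 154*z^2 - 482*z - 144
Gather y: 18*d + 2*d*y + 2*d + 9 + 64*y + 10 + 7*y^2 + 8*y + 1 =20*d + 7*y^2 + y*(2*d + 72) + 20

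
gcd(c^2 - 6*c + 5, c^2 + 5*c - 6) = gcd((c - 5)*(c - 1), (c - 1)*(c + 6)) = c - 1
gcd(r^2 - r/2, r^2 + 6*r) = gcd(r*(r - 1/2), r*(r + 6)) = r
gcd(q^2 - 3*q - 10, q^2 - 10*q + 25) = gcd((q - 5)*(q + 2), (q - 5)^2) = q - 5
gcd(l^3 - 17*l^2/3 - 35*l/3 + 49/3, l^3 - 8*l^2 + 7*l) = l^2 - 8*l + 7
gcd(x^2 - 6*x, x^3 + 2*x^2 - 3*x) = x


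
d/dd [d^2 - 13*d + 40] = 2*d - 13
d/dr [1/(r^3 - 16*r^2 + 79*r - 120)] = (-3*r^2 + 32*r - 79)/(r^3 - 16*r^2 + 79*r - 120)^2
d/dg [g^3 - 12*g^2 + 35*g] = 3*g^2 - 24*g + 35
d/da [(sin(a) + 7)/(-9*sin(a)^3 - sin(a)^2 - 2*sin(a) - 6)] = (18*sin(a)^3 + 190*sin(a)^2 + 14*sin(a) + 8)*cos(a)/(9*sin(a)^3 + sin(a)^2 + 2*sin(a) + 6)^2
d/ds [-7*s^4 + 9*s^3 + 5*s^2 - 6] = s*(-28*s^2 + 27*s + 10)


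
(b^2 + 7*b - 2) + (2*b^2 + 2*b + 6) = 3*b^2 + 9*b + 4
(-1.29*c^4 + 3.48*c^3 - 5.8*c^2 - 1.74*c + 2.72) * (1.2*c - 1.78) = -1.548*c^5 + 6.4722*c^4 - 13.1544*c^3 + 8.236*c^2 + 6.3612*c - 4.8416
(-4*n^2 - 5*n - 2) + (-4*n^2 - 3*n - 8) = -8*n^2 - 8*n - 10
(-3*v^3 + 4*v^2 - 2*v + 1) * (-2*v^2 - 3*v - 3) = 6*v^5 + v^4 + v^3 - 8*v^2 + 3*v - 3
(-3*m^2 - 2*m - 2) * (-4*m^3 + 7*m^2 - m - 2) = 12*m^5 - 13*m^4 - 3*m^3 - 6*m^2 + 6*m + 4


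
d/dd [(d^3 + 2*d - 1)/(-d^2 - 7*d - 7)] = (-d^4 - 14*d^3 - 19*d^2 - 2*d - 21)/(d^4 + 14*d^3 + 63*d^2 + 98*d + 49)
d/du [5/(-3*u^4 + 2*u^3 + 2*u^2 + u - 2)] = 5*(12*u^3 - 6*u^2 - 4*u - 1)/(-3*u^4 + 2*u^3 + 2*u^2 + u - 2)^2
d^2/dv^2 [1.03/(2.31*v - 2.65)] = 10.992366/(2.31*v - 2.65)^3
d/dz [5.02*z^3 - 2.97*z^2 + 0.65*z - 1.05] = 15.06*z^2 - 5.94*z + 0.65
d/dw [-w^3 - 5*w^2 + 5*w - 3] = -3*w^2 - 10*w + 5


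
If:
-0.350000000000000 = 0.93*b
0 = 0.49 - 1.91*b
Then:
No Solution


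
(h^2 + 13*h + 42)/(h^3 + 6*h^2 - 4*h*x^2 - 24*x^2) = (-h - 7)/(-h^2 + 4*x^2)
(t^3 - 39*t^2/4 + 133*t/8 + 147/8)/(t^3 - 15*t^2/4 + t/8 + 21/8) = (t - 7)/(t - 1)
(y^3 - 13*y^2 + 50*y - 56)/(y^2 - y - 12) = (y^2 - 9*y + 14)/(y + 3)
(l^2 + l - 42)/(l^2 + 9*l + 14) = (l - 6)/(l + 2)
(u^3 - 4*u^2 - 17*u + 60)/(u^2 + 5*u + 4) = (u^2 - 8*u + 15)/(u + 1)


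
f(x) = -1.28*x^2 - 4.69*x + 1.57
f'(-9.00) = 18.35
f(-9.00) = -59.90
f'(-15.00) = 33.71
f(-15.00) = -216.08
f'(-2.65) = 2.09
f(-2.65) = 5.01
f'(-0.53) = -3.33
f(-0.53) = 3.70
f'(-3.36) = 3.91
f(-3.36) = 2.88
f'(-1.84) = 0.02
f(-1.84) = 5.87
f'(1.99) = -9.78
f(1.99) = -12.83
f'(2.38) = -10.78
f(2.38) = -16.84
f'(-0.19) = -4.20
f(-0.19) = 2.41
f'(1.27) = -7.94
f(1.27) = -6.45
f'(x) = -2.56*x - 4.69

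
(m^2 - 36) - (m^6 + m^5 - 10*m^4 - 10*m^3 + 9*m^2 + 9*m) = -m^6 - m^5 + 10*m^4 + 10*m^3 - 8*m^2 - 9*m - 36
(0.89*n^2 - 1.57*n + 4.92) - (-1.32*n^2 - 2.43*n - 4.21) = 2.21*n^2 + 0.86*n + 9.13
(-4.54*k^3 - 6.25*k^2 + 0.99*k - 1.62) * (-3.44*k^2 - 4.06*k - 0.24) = 15.6176*k^5 + 39.9324*k^4 + 23.059*k^3 + 3.0534*k^2 + 6.3396*k + 0.3888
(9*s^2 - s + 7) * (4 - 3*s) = -27*s^3 + 39*s^2 - 25*s + 28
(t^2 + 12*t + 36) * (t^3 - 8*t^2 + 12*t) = t^5 + 4*t^4 - 48*t^3 - 144*t^2 + 432*t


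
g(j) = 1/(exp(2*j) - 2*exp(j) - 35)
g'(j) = (-2*exp(2*j) + 2*exp(j))/(exp(2*j) - 2*exp(j) - 35)^2 = 2*(1 - exp(j))*exp(j)/(-exp(2*j) + 2*exp(j) + 35)^2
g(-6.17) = -0.03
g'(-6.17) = 0.00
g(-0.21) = -0.03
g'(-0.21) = 0.00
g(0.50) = -0.03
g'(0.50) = -0.00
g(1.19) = -0.03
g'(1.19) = -0.02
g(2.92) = 0.00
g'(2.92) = -0.01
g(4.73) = 0.00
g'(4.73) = -0.00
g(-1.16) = -0.03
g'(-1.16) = 0.00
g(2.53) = 0.01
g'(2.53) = -0.03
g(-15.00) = -0.03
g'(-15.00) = 0.00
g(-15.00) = -0.03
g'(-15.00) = 0.00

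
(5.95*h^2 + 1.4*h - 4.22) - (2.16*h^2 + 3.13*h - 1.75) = 3.79*h^2 - 1.73*h - 2.47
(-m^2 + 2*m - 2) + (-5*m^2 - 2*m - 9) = -6*m^2 - 11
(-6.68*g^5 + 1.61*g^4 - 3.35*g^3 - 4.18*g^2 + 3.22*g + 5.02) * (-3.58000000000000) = 23.9144*g^5 - 5.7638*g^4 + 11.993*g^3 + 14.9644*g^2 - 11.5276*g - 17.9716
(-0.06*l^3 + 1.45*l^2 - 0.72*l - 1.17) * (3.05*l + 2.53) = -0.183*l^4 + 4.2707*l^3 + 1.4725*l^2 - 5.3901*l - 2.9601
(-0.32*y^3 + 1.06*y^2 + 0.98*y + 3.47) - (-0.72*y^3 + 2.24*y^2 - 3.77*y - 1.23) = 0.4*y^3 - 1.18*y^2 + 4.75*y + 4.7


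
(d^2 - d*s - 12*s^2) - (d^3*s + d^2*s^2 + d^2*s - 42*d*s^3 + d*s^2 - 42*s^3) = -d^3*s - d^2*s^2 - d^2*s + d^2 + 42*d*s^3 - d*s^2 - d*s + 42*s^3 - 12*s^2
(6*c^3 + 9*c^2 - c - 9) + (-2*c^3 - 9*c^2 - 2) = 4*c^3 - c - 11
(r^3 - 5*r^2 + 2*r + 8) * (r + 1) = r^4 - 4*r^3 - 3*r^2 + 10*r + 8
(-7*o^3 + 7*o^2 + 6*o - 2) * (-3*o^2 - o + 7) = 21*o^5 - 14*o^4 - 74*o^3 + 49*o^2 + 44*o - 14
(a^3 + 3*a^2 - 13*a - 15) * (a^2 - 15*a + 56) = a^5 - 12*a^4 - 2*a^3 + 348*a^2 - 503*a - 840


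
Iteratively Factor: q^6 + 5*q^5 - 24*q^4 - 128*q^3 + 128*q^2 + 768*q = (q - 3)*(q^5 + 8*q^4 - 128*q^2 - 256*q) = q*(q - 3)*(q^4 + 8*q^3 - 128*q - 256) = q*(q - 3)*(q + 4)*(q^3 + 4*q^2 - 16*q - 64) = q*(q - 3)*(q + 4)^2*(q^2 - 16) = q*(q - 4)*(q - 3)*(q + 4)^2*(q + 4)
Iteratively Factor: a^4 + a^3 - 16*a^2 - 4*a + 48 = (a + 4)*(a^3 - 3*a^2 - 4*a + 12) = (a - 2)*(a + 4)*(a^2 - a - 6) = (a - 2)*(a + 2)*(a + 4)*(a - 3)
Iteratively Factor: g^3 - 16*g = (g + 4)*(g^2 - 4*g) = (g - 4)*(g + 4)*(g)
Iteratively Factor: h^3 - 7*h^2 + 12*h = (h)*(h^2 - 7*h + 12) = h*(h - 4)*(h - 3)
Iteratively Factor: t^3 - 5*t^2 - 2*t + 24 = (t + 2)*(t^2 - 7*t + 12) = (t - 4)*(t + 2)*(t - 3)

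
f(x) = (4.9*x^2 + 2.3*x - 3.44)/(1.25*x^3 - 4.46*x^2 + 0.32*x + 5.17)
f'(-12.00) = -0.01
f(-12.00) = -0.24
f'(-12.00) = -0.01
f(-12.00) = -0.24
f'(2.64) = -38.57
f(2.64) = -17.77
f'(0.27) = 0.82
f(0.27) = -0.50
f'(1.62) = 88.51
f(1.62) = -18.73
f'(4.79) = -1.82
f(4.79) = 2.87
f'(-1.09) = 4.41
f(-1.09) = 0.06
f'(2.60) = -31.39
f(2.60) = -16.38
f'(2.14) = -2.94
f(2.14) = -10.31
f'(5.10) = -1.29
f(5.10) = 2.40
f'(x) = (9.8*x + 2.3)/(1.25*x^3 - 4.46*x^2 + 0.32*x + 5.17) + (-3.75*x^2 + 8.92*x - 0.32)*(4.9*x^2 + 2.3*x - 3.44)/(1.25*x^3 - 4.46*x^2 + 0.32*x + 5.17)^2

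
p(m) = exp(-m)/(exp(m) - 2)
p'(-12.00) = 81377.40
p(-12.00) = -81377.65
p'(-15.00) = 1634508.69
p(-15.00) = -1634508.94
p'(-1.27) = 1.73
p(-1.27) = -2.07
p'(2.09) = -0.05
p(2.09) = 0.02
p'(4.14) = -0.00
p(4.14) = 0.00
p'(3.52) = -0.00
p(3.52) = 0.00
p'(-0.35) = 0.50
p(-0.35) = -1.10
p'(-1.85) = 3.16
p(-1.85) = -3.45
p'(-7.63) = 1029.52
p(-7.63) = -1029.78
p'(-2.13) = 4.19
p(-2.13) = -4.47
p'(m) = -exp(-m)/(exp(m) - 2) - 1/(exp(m) - 2)^2 = 2*(1 - exp(m))*exp(-m)/(exp(2*m) - 4*exp(m) + 4)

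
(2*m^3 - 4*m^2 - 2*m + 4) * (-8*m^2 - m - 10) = -16*m^5 + 30*m^4 + 10*m^2 + 16*m - 40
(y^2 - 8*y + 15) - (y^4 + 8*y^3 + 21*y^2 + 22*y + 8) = -y^4 - 8*y^3 - 20*y^2 - 30*y + 7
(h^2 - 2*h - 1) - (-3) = h^2 - 2*h + 2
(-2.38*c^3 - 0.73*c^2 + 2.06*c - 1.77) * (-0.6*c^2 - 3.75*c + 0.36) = 1.428*c^5 + 9.363*c^4 + 0.6447*c^3 - 6.9258*c^2 + 7.3791*c - 0.6372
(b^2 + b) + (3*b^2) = 4*b^2 + b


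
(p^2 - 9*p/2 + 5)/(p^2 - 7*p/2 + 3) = (2*p - 5)/(2*p - 3)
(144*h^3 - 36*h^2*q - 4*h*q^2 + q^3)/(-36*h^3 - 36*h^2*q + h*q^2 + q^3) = (-4*h + q)/(h + q)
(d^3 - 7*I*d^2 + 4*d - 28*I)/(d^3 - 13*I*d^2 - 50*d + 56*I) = (d + 2*I)/(d - 4*I)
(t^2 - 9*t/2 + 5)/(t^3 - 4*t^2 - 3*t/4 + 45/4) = 2*(t - 2)/(2*t^2 - 3*t - 9)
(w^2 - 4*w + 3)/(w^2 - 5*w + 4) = (w - 3)/(w - 4)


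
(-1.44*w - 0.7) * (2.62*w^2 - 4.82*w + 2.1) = -3.7728*w^3 + 5.1068*w^2 + 0.35*w - 1.47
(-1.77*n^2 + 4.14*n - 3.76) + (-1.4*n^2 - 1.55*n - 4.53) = -3.17*n^2 + 2.59*n - 8.29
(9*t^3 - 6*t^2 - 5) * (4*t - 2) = 36*t^4 - 42*t^3 + 12*t^2 - 20*t + 10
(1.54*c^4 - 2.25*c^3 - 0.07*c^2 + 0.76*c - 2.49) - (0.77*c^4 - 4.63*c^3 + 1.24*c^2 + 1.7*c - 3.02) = 0.77*c^4 + 2.38*c^3 - 1.31*c^2 - 0.94*c + 0.53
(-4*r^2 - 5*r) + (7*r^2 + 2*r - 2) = 3*r^2 - 3*r - 2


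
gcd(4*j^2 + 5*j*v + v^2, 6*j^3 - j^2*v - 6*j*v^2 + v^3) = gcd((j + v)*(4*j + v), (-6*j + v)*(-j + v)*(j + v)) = j + v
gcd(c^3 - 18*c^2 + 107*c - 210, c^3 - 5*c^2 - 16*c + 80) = c - 5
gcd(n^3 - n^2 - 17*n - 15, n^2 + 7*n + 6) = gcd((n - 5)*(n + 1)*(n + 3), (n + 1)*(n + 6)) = n + 1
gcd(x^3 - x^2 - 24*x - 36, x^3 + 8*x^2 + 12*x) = x + 2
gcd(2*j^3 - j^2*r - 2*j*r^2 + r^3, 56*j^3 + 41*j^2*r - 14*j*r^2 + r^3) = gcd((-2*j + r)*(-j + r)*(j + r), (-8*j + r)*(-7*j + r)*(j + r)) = j + r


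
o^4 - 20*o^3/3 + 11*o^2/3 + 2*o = o*(o - 6)*(o - 1)*(o + 1/3)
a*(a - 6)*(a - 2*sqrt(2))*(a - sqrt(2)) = a^4 - 6*a^3 - 3*sqrt(2)*a^3 + 4*a^2 + 18*sqrt(2)*a^2 - 24*a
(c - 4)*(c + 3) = c^2 - c - 12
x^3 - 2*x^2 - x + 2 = (x - 2)*(x - 1)*(x + 1)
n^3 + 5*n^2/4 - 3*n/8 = n*(n - 1/4)*(n + 3/2)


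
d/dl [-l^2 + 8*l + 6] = 8 - 2*l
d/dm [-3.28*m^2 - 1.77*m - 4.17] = -6.56*m - 1.77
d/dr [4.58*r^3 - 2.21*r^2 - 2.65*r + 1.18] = 13.74*r^2 - 4.42*r - 2.65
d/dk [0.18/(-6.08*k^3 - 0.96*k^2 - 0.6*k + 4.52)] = (3.2832*k^2 + 0.3456*k + 0.108)/(6.08*k^3 + 0.96*k^2 + 0.6*k - 4.52)^2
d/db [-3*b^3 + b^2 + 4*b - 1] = -9*b^2 + 2*b + 4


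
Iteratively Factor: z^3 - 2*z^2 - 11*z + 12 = (z - 1)*(z^2 - z - 12) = (z - 4)*(z - 1)*(z + 3)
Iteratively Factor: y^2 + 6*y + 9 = (y + 3)*(y + 3)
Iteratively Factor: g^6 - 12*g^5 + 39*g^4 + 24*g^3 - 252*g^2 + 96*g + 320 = (g - 5)*(g^5 - 7*g^4 + 4*g^3 + 44*g^2 - 32*g - 64) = (g - 5)*(g - 4)*(g^4 - 3*g^3 - 8*g^2 + 12*g + 16) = (g - 5)*(g - 4)*(g + 2)*(g^3 - 5*g^2 + 2*g + 8) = (g - 5)*(g - 4)^2*(g + 2)*(g^2 - g - 2) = (g - 5)*(g - 4)^2*(g + 1)*(g + 2)*(g - 2)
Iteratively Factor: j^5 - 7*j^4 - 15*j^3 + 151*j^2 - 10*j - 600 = (j + 4)*(j^4 - 11*j^3 + 29*j^2 + 35*j - 150) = (j - 5)*(j + 4)*(j^3 - 6*j^2 - j + 30) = (j - 5)*(j - 3)*(j + 4)*(j^2 - 3*j - 10) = (j - 5)*(j - 3)*(j + 2)*(j + 4)*(j - 5)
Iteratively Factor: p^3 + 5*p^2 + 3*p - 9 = (p + 3)*(p^2 + 2*p - 3) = (p - 1)*(p + 3)*(p + 3)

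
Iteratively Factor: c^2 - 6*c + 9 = (c - 3)*(c - 3)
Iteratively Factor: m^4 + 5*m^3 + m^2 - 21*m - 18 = (m + 3)*(m^3 + 2*m^2 - 5*m - 6) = (m - 2)*(m + 3)*(m^2 + 4*m + 3) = (m - 2)*(m + 3)^2*(m + 1)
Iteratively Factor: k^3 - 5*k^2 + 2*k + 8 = (k + 1)*(k^2 - 6*k + 8) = (k - 2)*(k + 1)*(k - 4)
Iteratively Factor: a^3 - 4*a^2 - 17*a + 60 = (a - 5)*(a^2 + a - 12) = (a - 5)*(a + 4)*(a - 3)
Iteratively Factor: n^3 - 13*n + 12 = (n - 3)*(n^2 + 3*n - 4) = (n - 3)*(n + 4)*(n - 1)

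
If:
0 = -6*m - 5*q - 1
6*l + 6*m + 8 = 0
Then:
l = 5*q/6 - 7/6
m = -5*q/6 - 1/6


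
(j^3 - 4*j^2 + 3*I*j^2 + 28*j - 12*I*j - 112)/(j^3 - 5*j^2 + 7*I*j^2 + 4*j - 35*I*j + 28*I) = (j - 4*I)/(j - 1)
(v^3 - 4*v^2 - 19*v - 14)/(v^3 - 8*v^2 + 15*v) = (v^3 - 4*v^2 - 19*v - 14)/(v*(v^2 - 8*v + 15))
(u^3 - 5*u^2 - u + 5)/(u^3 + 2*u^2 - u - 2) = (u - 5)/(u + 2)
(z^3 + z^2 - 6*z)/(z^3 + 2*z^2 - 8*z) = (z + 3)/(z + 4)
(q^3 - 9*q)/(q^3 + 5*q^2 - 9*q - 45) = q/(q + 5)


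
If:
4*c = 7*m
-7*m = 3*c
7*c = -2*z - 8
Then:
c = 0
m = 0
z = -4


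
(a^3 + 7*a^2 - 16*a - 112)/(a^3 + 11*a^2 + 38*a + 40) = (a^2 + 3*a - 28)/(a^2 + 7*a + 10)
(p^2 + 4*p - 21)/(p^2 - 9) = (p + 7)/(p + 3)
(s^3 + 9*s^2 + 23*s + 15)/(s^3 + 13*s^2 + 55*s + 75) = (s + 1)/(s + 5)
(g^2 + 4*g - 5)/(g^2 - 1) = (g + 5)/(g + 1)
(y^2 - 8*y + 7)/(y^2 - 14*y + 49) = (y - 1)/(y - 7)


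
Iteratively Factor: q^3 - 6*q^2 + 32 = (q - 4)*(q^2 - 2*q - 8) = (q - 4)^2*(q + 2)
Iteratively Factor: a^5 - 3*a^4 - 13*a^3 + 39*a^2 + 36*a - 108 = (a - 3)*(a^4 - 13*a^2 + 36) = (a - 3)*(a + 3)*(a^3 - 3*a^2 - 4*a + 12) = (a - 3)^2*(a + 3)*(a^2 - 4) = (a - 3)^2*(a + 2)*(a + 3)*(a - 2)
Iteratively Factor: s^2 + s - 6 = (s + 3)*(s - 2)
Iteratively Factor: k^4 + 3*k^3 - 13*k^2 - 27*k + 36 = (k - 1)*(k^3 + 4*k^2 - 9*k - 36) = (k - 1)*(k + 3)*(k^2 + k - 12) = (k - 1)*(k + 3)*(k + 4)*(k - 3)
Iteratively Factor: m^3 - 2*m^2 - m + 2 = (m + 1)*(m^2 - 3*m + 2) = (m - 2)*(m + 1)*(m - 1)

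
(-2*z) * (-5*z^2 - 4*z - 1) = 10*z^3 + 8*z^2 + 2*z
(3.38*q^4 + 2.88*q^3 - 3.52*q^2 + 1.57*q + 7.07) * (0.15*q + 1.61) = 0.507*q^5 + 5.8738*q^4 + 4.1088*q^3 - 5.4317*q^2 + 3.5882*q + 11.3827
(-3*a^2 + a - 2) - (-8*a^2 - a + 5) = 5*a^2 + 2*a - 7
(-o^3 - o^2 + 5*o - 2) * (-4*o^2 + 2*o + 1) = 4*o^5 + 2*o^4 - 23*o^3 + 17*o^2 + o - 2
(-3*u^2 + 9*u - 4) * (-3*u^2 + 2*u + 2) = 9*u^4 - 33*u^3 + 24*u^2 + 10*u - 8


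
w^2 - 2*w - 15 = (w - 5)*(w + 3)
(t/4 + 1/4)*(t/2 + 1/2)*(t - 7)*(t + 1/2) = t^4/8 - 9*t^3/16 - 31*t^2/16 - 27*t/16 - 7/16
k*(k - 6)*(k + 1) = k^3 - 5*k^2 - 6*k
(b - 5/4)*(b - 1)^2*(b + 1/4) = b^4 - 3*b^3 + 43*b^2/16 - 3*b/8 - 5/16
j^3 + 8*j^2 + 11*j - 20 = (j - 1)*(j + 4)*(j + 5)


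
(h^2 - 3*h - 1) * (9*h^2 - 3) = 9*h^4 - 27*h^3 - 12*h^2 + 9*h + 3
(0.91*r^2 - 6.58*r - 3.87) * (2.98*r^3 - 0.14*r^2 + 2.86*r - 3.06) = 2.7118*r^5 - 19.7358*r^4 - 8.0088*r^3 - 21.0616*r^2 + 9.0666*r + 11.8422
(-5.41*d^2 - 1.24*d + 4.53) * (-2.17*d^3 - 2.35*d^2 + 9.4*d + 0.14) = 11.7397*d^5 + 15.4043*d^4 - 57.7701*d^3 - 23.0589*d^2 + 42.4084*d + 0.6342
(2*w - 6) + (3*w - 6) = 5*w - 12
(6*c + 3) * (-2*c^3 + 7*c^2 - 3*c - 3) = -12*c^4 + 36*c^3 + 3*c^2 - 27*c - 9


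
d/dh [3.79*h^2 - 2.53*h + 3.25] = 7.58*h - 2.53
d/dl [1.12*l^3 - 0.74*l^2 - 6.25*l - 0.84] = 3.36*l^2 - 1.48*l - 6.25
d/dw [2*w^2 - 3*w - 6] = 4*w - 3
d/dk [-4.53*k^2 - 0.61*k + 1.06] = -9.06*k - 0.61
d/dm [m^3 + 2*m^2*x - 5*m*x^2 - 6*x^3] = 3*m^2 + 4*m*x - 5*x^2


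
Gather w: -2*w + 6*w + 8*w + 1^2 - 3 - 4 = 12*w - 6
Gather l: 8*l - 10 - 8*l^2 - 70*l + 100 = -8*l^2 - 62*l + 90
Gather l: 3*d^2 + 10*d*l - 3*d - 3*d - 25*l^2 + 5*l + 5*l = 3*d^2 - 6*d - 25*l^2 + l*(10*d + 10)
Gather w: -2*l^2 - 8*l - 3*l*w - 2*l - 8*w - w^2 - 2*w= -2*l^2 - 10*l - w^2 + w*(-3*l - 10)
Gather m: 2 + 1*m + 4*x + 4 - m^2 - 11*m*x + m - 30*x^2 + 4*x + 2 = -m^2 + m*(2 - 11*x) - 30*x^2 + 8*x + 8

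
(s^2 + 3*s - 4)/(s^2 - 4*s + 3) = (s + 4)/(s - 3)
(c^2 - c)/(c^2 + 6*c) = (c - 1)/(c + 6)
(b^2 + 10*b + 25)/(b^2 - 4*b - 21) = (b^2 + 10*b + 25)/(b^2 - 4*b - 21)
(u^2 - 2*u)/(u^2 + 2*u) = (u - 2)/(u + 2)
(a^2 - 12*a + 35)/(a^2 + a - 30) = (a - 7)/(a + 6)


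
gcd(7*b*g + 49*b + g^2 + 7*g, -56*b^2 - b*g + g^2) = 7*b + g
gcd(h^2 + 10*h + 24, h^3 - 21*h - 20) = h + 4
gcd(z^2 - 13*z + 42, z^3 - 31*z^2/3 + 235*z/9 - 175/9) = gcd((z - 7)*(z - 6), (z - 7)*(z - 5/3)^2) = z - 7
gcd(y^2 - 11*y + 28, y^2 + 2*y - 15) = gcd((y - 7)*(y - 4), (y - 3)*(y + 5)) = 1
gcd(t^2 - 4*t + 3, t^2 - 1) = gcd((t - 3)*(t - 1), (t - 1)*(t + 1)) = t - 1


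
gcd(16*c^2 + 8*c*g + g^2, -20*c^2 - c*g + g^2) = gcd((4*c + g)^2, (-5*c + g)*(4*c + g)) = 4*c + g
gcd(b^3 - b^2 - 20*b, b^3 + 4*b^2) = b^2 + 4*b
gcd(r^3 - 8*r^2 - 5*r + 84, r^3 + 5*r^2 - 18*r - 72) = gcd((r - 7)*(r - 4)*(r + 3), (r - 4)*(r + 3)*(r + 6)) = r^2 - r - 12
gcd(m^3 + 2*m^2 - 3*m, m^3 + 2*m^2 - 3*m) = m^3 + 2*m^2 - 3*m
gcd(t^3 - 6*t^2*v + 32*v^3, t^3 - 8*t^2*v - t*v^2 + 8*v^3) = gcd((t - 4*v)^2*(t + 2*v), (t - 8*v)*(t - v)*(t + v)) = 1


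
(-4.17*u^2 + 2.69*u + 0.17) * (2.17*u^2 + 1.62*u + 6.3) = -9.0489*u^4 - 0.918100000000001*u^3 - 21.5443*u^2 + 17.2224*u + 1.071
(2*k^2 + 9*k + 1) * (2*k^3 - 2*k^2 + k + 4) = 4*k^5 + 14*k^4 - 14*k^3 + 15*k^2 + 37*k + 4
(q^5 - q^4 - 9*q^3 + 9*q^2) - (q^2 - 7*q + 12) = q^5 - q^4 - 9*q^3 + 8*q^2 + 7*q - 12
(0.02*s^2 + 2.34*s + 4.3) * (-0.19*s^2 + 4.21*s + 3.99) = -0.0038*s^4 - 0.3604*s^3 + 9.1142*s^2 + 27.4396*s + 17.157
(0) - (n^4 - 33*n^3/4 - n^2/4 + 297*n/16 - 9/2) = -n^4 + 33*n^3/4 + n^2/4 - 297*n/16 + 9/2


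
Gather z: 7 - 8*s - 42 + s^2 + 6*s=s^2 - 2*s - 35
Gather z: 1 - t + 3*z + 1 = -t + 3*z + 2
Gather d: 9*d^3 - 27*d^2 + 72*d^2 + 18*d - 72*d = 9*d^3 + 45*d^2 - 54*d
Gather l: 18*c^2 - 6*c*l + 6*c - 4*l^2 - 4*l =18*c^2 + 6*c - 4*l^2 + l*(-6*c - 4)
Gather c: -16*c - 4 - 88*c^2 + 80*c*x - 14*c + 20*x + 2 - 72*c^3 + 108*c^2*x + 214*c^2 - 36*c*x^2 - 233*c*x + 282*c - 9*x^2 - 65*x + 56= -72*c^3 + c^2*(108*x + 126) + c*(-36*x^2 - 153*x + 252) - 9*x^2 - 45*x + 54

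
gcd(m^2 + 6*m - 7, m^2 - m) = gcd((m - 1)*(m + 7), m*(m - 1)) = m - 1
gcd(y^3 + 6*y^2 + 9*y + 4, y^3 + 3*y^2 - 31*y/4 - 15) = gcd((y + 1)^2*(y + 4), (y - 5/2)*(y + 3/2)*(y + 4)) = y + 4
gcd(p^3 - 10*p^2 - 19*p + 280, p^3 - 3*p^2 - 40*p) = p^2 - 3*p - 40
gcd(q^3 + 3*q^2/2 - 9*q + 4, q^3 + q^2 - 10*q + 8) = q^2 + 2*q - 8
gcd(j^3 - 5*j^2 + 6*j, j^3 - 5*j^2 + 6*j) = j^3 - 5*j^2 + 6*j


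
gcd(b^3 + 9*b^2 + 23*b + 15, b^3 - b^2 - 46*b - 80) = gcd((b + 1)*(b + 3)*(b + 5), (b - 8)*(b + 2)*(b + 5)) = b + 5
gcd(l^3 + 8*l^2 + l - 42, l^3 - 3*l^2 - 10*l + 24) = l^2 + l - 6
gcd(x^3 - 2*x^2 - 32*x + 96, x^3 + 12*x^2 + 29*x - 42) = x + 6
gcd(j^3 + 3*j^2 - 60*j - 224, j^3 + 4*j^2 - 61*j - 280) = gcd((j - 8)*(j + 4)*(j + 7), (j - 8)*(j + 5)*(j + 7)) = j^2 - j - 56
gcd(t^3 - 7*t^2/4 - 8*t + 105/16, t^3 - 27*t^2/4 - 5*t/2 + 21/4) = t - 3/4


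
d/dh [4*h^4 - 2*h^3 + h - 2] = 16*h^3 - 6*h^2 + 1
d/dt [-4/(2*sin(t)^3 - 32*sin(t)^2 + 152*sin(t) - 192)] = 2*(3*sin(t)^2 - 32*sin(t) + 76)*cos(t)/(sin(t)^3 - 16*sin(t)^2 + 76*sin(t) - 96)^2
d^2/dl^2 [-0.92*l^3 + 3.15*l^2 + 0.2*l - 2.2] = 6.3 - 5.52*l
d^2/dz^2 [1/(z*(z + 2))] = 2*(z^2 + z*(z + 2) + (z + 2)^2)/(z^3*(z + 2)^3)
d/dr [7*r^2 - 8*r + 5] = 14*r - 8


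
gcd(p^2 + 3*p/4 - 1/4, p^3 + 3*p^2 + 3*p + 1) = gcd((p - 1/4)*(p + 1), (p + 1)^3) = p + 1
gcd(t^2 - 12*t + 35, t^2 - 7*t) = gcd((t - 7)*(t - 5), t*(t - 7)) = t - 7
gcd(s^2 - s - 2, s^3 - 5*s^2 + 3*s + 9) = s + 1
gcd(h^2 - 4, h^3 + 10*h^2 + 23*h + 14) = h + 2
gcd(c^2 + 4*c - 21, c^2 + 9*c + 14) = c + 7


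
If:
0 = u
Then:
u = 0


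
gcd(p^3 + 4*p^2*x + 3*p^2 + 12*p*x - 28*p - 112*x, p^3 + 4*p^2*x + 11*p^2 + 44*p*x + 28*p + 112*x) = p^2 + 4*p*x + 7*p + 28*x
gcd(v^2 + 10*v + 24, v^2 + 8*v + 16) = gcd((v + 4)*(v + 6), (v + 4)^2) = v + 4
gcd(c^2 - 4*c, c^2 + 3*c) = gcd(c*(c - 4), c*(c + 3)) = c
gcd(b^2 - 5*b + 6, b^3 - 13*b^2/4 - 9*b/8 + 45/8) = b - 3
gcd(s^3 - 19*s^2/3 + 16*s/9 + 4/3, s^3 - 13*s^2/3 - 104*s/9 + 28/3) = s^2 - 20*s/3 + 4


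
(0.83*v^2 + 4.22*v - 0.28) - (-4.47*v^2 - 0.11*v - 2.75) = 5.3*v^2 + 4.33*v + 2.47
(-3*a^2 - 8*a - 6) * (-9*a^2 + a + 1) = 27*a^4 + 69*a^3 + 43*a^2 - 14*a - 6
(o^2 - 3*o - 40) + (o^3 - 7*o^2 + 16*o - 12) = o^3 - 6*o^2 + 13*o - 52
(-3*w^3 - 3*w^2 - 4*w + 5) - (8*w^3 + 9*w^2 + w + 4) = -11*w^3 - 12*w^2 - 5*w + 1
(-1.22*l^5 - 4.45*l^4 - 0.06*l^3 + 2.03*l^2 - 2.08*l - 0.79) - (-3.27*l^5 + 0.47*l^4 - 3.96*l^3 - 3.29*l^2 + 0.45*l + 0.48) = 2.05*l^5 - 4.92*l^4 + 3.9*l^3 + 5.32*l^2 - 2.53*l - 1.27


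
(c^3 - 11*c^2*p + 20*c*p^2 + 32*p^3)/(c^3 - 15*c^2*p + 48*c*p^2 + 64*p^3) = (-c + 4*p)/(-c + 8*p)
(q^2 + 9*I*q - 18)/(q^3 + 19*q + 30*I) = (q + 6*I)/(q^2 - 3*I*q + 10)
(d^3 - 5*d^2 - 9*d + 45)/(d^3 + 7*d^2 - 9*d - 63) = (d - 5)/(d + 7)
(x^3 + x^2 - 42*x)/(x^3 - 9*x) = (x^2 + x - 42)/(x^2 - 9)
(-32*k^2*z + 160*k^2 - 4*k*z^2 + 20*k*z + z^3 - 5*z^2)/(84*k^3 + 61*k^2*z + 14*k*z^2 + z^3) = (-8*k*z + 40*k + z^2 - 5*z)/(21*k^2 + 10*k*z + z^2)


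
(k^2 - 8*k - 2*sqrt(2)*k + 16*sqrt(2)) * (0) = 0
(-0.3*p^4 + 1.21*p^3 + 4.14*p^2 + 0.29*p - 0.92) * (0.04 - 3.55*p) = 1.065*p^5 - 4.3075*p^4 - 14.6486*p^3 - 0.8639*p^2 + 3.2776*p - 0.0368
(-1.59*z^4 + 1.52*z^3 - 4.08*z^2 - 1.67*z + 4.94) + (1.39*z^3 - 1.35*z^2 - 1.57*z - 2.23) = -1.59*z^4 + 2.91*z^3 - 5.43*z^2 - 3.24*z + 2.71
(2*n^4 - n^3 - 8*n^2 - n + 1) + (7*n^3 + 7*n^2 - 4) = 2*n^4 + 6*n^3 - n^2 - n - 3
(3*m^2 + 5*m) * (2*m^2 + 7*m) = 6*m^4 + 31*m^3 + 35*m^2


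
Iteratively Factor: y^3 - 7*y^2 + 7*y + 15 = (y - 5)*(y^2 - 2*y - 3) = (y - 5)*(y + 1)*(y - 3)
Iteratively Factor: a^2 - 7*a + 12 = (a - 4)*(a - 3)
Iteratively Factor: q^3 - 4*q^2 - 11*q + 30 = (q - 2)*(q^2 - 2*q - 15) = (q - 5)*(q - 2)*(q + 3)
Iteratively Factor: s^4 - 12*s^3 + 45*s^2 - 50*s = (s)*(s^3 - 12*s^2 + 45*s - 50) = s*(s - 2)*(s^2 - 10*s + 25) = s*(s - 5)*(s - 2)*(s - 5)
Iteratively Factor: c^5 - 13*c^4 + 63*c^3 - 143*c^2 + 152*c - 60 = (c - 2)*(c^4 - 11*c^3 + 41*c^2 - 61*c + 30) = (c - 5)*(c - 2)*(c^3 - 6*c^2 + 11*c - 6) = (c - 5)*(c - 2)^2*(c^2 - 4*c + 3) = (c - 5)*(c - 3)*(c - 2)^2*(c - 1)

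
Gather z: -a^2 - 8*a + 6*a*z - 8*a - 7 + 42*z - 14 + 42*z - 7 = -a^2 - 16*a + z*(6*a + 84) - 28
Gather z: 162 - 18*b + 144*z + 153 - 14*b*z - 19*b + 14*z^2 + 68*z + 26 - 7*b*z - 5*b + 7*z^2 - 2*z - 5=-42*b + 21*z^2 + z*(210 - 21*b) + 336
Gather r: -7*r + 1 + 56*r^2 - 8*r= 56*r^2 - 15*r + 1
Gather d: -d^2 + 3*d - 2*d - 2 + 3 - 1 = -d^2 + d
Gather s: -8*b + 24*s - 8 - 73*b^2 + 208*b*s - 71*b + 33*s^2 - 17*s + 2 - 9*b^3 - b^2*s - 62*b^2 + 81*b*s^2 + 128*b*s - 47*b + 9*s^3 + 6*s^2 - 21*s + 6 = -9*b^3 - 135*b^2 - 126*b + 9*s^3 + s^2*(81*b + 39) + s*(-b^2 + 336*b - 14)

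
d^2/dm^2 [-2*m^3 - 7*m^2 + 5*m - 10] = -12*m - 14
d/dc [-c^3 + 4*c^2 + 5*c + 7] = -3*c^2 + 8*c + 5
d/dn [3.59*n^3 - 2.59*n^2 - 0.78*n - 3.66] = 10.77*n^2 - 5.18*n - 0.78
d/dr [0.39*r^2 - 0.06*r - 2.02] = 0.78*r - 0.06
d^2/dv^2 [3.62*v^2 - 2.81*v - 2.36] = 7.24000000000000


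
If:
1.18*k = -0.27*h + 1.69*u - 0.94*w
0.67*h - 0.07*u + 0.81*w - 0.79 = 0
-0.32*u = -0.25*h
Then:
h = 1.28390045708481 - 1.31640426612494*w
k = 1.1427938125694 - 1.96833547098674*w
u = 1.00304723209751 - 1.02844083291011*w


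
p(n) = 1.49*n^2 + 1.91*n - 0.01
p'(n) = 2.98*n + 1.91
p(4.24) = 34.88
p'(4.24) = 14.55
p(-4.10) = 17.21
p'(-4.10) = -10.31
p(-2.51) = 4.58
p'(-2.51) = -5.57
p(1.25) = 4.71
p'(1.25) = 5.64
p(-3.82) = 14.44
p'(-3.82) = -9.47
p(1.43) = 5.77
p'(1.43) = 6.17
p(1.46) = 5.95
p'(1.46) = 6.26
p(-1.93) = 1.85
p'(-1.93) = -3.84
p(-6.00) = 42.17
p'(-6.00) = -15.97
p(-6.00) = 42.17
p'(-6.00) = -15.97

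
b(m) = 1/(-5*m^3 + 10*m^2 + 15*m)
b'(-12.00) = 0.00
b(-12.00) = 0.00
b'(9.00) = 0.00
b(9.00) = 0.00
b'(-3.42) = 0.00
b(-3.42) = 0.00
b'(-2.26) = 0.02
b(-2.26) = 0.01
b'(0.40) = -0.39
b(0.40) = 0.14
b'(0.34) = -0.55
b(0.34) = 0.17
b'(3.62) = 0.04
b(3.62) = -0.02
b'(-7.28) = 0.00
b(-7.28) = 0.00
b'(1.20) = -0.03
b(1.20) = 0.04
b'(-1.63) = 0.10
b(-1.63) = 0.04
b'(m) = (15*m^2 - 20*m - 15)/(-5*m^3 + 10*m^2 + 15*m)^2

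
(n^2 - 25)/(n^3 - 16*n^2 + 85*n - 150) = (n + 5)/(n^2 - 11*n + 30)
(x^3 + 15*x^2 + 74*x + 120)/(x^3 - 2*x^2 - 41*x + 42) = (x^2 + 9*x + 20)/(x^2 - 8*x + 7)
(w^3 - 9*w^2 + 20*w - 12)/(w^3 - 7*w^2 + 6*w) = (w - 2)/w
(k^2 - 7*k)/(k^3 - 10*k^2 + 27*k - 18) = k*(k - 7)/(k^3 - 10*k^2 + 27*k - 18)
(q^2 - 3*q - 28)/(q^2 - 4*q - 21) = (q + 4)/(q + 3)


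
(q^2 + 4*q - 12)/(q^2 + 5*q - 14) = (q + 6)/(q + 7)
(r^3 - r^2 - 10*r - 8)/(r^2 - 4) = (r^2 - 3*r - 4)/(r - 2)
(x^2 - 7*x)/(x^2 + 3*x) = (x - 7)/(x + 3)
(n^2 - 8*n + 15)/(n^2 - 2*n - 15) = (n - 3)/(n + 3)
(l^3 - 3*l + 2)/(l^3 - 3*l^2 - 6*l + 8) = (l - 1)/(l - 4)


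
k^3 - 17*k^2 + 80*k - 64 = (k - 8)^2*(k - 1)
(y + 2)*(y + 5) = y^2 + 7*y + 10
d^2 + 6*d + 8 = (d + 2)*(d + 4)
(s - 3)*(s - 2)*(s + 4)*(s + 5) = s^4 + 4*s^3 - 19*s^2 - 46*s + 120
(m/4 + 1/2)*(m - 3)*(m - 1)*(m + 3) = m^4/4 + m^3/4 - 11*m^2/4 - 9*m/4 + 9/2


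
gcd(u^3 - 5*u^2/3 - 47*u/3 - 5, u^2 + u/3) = u + 1/3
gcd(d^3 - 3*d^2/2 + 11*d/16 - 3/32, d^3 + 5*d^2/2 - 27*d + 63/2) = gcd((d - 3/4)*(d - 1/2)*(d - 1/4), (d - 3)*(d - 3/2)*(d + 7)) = 1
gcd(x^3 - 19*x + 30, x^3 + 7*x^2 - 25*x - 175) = x + 5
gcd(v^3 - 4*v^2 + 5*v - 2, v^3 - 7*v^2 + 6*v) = v - 1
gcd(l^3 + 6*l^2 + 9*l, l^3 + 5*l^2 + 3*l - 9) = l^2 + 6*l + 9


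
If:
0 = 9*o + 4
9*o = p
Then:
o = -4/9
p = -4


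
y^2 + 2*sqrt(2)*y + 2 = (y + sqrt(2))^2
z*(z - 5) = z^2 - 5*z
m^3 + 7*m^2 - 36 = (m - 2)*(m + 3)*(m + 6)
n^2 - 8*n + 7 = (n - 7)*(n - 1)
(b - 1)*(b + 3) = b^2 + 2*b - 3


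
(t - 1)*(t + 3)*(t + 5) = t^3 + 7*t^2 + 7*t - 15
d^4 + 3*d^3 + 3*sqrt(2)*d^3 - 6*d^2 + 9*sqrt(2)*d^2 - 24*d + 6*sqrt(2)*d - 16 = (d + 1)*(d + 2)*(d - sqrt(2))*(d + 4*sqrt(2))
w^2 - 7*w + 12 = (w - 4)*(w - 3)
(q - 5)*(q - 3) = q^2 - 8*q + 15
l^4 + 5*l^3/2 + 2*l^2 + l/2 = l*(l + 1/2)*(l + 1)^2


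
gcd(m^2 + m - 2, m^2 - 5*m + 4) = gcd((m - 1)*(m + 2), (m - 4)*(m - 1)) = m - 1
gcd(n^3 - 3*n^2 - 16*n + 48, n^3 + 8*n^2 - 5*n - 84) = n^2 + n - 12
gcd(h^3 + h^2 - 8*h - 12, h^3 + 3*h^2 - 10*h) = 1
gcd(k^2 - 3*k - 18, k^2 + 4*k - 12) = 1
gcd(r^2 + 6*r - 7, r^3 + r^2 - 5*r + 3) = r - 1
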